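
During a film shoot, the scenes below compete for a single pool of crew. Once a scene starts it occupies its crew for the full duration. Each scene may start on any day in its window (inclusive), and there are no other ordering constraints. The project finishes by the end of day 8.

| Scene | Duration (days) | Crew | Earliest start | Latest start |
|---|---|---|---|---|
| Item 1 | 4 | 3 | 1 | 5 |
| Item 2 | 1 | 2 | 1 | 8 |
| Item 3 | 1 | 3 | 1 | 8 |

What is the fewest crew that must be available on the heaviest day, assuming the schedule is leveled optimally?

3

Early-start (Item 1@1, Item 2@1, Item 3@1) gives peak 8: d1:8  d2:3  d3:3  d4:3  d5:0  d6:0  d7:0  d8:0.
Shift Item 2→5, Item 3→6.
Schedule Item 1@1, Item 2@5, Item 3@6: d1:3  d2:3  d3:3  d4:3  d5:2  d6:3  d7:0  d8:0 — peak 3.
Total crew member-days = 17 over 8 days ⇒ peak ≥ ⌈17/8⌉ = 3, so 3 is optimal.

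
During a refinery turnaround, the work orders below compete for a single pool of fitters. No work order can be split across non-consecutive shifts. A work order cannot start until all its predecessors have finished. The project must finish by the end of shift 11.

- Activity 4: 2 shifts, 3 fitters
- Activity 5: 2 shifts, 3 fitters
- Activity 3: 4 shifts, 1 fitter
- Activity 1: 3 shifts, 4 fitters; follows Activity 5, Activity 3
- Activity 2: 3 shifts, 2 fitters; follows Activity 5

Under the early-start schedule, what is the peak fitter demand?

Early-start schedule: Activity 4@1, Activity 5@1, Activity 3@1, Activity 1@5, Activity 2@3.
Load per shift: shift 1: 7, shift 2: 7, shift 3: 3, shift 4: 3, shift 5: 6, shift 6: 4, shift 7: 4, shift 8: 0, shift 9: 0, shift 10: 0, shift 11: 0.
Peak is 7.

7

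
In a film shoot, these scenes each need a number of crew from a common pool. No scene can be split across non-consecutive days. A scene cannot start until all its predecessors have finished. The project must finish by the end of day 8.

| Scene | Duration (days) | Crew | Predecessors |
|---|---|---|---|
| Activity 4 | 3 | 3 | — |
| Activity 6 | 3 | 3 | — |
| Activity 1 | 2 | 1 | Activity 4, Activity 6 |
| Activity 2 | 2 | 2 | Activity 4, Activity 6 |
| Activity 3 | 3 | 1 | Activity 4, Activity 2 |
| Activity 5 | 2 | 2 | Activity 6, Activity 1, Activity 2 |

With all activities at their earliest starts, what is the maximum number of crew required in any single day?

Early-start schedule: Activity 4@1, Activity 6@1, Activity 1@4, Activity 2@4, Activity 3@6, Activity 5@6.
Load per day: day 1: 6, day 2: 6, day 3: 6, day 4: 3, day 5: 3, day 6: 3, day 7: 3, day 8: 1.
Peak is 6.

6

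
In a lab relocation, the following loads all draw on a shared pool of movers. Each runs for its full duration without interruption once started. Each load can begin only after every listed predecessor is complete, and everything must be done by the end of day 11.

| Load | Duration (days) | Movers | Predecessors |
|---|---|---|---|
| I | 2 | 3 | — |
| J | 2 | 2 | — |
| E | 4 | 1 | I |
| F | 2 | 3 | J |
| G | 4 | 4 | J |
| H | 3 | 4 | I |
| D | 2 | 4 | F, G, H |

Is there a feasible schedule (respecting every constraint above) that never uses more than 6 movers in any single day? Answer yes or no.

no

The minimum achievable peak is 7; 6 < 7, so no feasible schedule stays within the cap.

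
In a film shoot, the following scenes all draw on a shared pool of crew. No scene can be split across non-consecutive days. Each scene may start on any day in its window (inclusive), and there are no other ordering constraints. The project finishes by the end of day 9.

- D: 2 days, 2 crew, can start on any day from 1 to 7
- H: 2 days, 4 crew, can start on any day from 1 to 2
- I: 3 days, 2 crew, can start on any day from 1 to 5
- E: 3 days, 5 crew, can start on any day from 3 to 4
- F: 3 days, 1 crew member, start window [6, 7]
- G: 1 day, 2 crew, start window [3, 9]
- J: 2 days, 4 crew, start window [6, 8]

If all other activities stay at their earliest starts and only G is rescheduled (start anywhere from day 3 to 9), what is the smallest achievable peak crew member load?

8

G@3: d1:8  d2:8  d3:9  d4:5  d5:5  d6:5  d7:5  d8:1  d9:0 → peak 9
G@4: d1:8  d2:8  d3:7  d4:7  d5:5  d6:5  d7:5  d8:1  d9:0 → peak 8
G@5: d1:8  d2:8  d3:7  d4:5  d5:7  d6:5  d7:5  d8:1  d9:0 → peak 8
G@6: d1:8  d2:8  d3:7  d4:5  d5:5  d6:7  d7:5  d8:1  d9:0 → peak 8
G@7: d1:8  d2:8  d3:7  d4:5  d5:5  d6:5  d7:7  d8:1  d9:0 → peak 8
G@8: d1:8  d2:8  d3:7  d4:5  d5:5  d6:5  d7:5  d8:3  d9:0 → peak 8
G@9: d1:8  d2:8  d3:7  d4:5  d5:5  d6:5  d7:5  d8:1  d9:2 → peak 8
Best is G@4, peak 8.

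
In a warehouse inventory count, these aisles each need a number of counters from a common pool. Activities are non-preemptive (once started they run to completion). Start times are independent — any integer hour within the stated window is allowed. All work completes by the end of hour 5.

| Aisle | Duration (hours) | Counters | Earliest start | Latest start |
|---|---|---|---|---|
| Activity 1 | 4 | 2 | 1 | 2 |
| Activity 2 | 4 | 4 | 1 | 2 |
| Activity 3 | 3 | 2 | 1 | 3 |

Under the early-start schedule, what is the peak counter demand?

Early-start schedule: Activity 1@1, Activity 2@1, Activity 3@1.
Load per hour: hour 1: 8, hour 2: 8, hour 3: 8, hour 4: 6, hour 5: 0.
Peak is 8.

8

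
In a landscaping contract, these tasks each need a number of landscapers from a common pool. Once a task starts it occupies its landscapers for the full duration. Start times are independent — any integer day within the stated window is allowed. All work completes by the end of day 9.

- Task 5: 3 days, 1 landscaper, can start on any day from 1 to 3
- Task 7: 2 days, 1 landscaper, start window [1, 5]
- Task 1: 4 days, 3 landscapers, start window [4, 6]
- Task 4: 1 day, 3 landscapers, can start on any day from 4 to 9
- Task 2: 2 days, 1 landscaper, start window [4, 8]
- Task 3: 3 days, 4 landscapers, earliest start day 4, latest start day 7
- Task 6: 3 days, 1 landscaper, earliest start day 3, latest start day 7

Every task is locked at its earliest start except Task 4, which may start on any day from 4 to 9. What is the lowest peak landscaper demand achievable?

Task 4@4: d1:2  d2:2  d3:2  d4:12  d5:9  d6:7  d7:3  d8:0  d9:0 → peak 12
Task 4@5: d1:2  d2:2  d3:2  d4:9  d5:12  d6:7  d7:3  d8:0  d9:0 → peak 12
Task 4@6: d1:2  d2:2  d3:2  d4:9  d5:9  d6:10  d7:3  d8:0  d9:0 → peak 10
Task 4@7: d1:2  d2:2  d3:2  d4:9  d5:9  d6:7  d7:6  d8:0  d9:0 → peak 9
Task 4@8: d1:2  d2:2  d3:2  d4:9  d5:9  d6:7  d7:3  d8:3  d9:0 → peak 9
Task 4@9: d1:2  d2:2  d3:2  d4:9  d5:9  d6:7  d7:3  d8:0  d9:3 → peak 9
Best is Task 4@7, peak 9.

9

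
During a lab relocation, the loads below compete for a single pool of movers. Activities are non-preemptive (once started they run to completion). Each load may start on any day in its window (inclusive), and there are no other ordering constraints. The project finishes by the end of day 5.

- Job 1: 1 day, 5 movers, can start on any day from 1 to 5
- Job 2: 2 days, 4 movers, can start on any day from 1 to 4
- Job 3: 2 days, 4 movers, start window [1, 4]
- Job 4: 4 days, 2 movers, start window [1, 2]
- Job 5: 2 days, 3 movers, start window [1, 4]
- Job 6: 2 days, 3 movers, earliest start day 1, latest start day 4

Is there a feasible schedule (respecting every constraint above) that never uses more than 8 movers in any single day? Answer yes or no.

no

Total mover-days = 41; over 5 days the average is 41/5 > 8, so some day must exceed 8.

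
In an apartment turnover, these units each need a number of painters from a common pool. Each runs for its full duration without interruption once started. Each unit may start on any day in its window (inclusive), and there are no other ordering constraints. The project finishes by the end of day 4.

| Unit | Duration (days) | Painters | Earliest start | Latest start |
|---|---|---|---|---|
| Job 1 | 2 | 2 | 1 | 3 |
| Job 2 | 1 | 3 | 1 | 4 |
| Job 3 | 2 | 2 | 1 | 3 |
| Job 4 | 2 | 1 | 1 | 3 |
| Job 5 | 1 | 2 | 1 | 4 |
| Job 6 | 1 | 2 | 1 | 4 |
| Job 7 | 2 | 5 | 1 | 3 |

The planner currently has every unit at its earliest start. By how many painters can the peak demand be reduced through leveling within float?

10

Early-start peak: d1:17  d2:10  d3:0  d4:0 ⇒ 17.
Leveled (Job 1@1, Job 2@1, Job 3@1, Job 4@2, Job 5@2, Job 6@4, Job 7@3): d1:7  d2:7  d3:6  d4:7 ⇒ 7.
Reduction 17 − 7 = 10.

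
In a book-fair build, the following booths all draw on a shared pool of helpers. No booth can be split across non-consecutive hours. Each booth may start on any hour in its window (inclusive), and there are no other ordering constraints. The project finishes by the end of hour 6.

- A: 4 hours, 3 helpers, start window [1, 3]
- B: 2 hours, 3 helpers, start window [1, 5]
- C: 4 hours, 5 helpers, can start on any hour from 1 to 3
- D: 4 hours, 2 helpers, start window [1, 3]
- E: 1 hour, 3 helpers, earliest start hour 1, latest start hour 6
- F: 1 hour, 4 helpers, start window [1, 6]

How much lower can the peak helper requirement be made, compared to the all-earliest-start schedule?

10

Early-start peak: h1:20  h2:13  h3:10  h4:10  h5:0  h6:0 ⇒ 20.
Leveled (A@1, B@1, C@3, D@1, E@5, F@6): h1:8  h2:8  h3:10  h4:10  h5:8  h6:9 ⇒ 10.
Reduction 20 − 10 = 10.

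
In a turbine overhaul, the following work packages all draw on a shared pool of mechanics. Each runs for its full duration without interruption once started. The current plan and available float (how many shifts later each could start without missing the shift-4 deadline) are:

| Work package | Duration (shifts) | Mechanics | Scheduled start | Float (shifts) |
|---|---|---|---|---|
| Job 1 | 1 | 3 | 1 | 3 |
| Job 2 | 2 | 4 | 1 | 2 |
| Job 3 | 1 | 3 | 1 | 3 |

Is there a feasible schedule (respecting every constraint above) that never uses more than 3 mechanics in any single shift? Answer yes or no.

Total mechanic-shifts = 14; over 4 shifts the average is 14/4 > 3, so some shift must exceed 3.

no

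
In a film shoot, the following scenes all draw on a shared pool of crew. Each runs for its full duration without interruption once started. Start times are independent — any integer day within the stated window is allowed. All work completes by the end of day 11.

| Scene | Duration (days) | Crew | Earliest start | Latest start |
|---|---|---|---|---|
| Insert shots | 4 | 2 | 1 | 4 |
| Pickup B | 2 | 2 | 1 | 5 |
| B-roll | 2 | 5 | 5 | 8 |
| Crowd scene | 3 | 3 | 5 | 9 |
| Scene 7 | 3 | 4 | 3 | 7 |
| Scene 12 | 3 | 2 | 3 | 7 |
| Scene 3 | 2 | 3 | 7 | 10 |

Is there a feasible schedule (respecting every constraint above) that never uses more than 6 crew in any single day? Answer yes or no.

The minimum achievable peak is 7; 6 < 7, so no feasible schedule stays within the cap.

no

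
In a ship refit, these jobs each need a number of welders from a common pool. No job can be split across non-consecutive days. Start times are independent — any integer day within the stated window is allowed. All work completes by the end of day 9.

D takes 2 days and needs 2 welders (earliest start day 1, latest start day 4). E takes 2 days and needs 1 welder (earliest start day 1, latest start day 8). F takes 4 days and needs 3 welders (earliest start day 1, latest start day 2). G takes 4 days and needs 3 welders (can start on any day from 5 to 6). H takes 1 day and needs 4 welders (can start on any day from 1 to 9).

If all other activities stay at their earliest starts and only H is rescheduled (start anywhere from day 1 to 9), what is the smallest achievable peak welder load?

H@1: d1:10  d2:6  d3:3  d4:3  d5:3  d6:3  d7:3  d8:3  d9:0 → peak 10
H@2: d1:6  d2:10  d3:3  d4:3  d5:3  d6:3  d7:3  d8:3  d9:0 → peak 10
H@3: d1:6  d2:6  d3:7  d4:3  d5:3  d6:3  d7:3  d8:3  d9:0 → peak 7
H@4: d1:6  d2:6  d3:3  d4:7  d5:3  d6:3  d7:3  d8:3  d9:0 → peak 7
H@5: d1:6  d2:6  d3:3  d4:3  d5:7  d6:3  d7:3  d8:3  d9:0 → peak 7
H@6: d1:6  d2:6  d3:3  d4:3  d5:3  d6:7  d7:3  d8:3  d9:0 → peak 7
H@7: d1:6  d2:6  d3:3  d4:3  d5:3  d6:3  d7:7  d8:3  d9:0 → peak 7
H@8: d1:6  d2:6  d3:3  d4:3  d5:3  d6:3  d7:3  d8:7  d9:0 → peak 7
H@9: d1:6  d2:6  d3:3  d4:3  d5:3  d6:3  d7:3  d8:3  d9:4 → peak 6
Best is H@9, peak 6.

6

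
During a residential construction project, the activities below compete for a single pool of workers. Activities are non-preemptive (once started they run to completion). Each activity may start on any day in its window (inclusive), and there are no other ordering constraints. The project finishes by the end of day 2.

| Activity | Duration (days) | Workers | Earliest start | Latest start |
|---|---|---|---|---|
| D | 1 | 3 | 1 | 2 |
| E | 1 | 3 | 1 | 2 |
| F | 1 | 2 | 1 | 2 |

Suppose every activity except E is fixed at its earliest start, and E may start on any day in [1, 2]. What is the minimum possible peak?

E@1: d1:8  d2:0 → peak 8
E@2: d1:5  d2:3 → peak 5
Best is E@2, peak 5.

5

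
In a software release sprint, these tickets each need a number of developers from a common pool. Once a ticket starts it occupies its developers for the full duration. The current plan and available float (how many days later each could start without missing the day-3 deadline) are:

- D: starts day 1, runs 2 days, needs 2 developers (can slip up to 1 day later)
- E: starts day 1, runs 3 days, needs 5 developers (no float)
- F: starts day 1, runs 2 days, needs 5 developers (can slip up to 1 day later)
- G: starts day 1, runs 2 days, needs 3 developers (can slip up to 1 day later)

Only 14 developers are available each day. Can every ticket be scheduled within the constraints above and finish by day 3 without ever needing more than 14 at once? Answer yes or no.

The minimum achievable peak is 15; 14 < 15, so no feasible schedule stays within the cap.

no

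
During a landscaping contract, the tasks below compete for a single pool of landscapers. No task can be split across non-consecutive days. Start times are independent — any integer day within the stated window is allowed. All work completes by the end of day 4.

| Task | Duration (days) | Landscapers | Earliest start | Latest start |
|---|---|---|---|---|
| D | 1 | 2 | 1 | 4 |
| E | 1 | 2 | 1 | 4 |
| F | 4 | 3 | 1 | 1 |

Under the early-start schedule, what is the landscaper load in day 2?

At early start, day 2 has: F.
Demand: 3 = 3.

3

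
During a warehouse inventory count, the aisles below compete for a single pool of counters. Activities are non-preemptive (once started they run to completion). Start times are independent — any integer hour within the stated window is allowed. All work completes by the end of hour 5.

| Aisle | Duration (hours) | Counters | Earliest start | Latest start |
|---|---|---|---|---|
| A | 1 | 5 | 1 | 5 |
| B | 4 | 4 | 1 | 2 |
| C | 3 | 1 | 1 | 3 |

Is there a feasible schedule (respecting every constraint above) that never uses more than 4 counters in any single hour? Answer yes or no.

no

Total counter-hours = 24; over 5 hours the average is 24/5 > 4, so some hour must exceed 4.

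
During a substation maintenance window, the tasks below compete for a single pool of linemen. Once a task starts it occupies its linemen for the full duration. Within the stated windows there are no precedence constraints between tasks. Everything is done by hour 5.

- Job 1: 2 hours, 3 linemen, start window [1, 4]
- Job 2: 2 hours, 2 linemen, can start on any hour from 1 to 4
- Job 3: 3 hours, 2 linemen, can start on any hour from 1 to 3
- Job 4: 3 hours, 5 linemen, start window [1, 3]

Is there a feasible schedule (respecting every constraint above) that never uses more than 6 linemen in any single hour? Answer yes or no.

no

Total lineman-hours = 31; over 5 hours the average is 31/5 > 6, so some hour must exceed 6.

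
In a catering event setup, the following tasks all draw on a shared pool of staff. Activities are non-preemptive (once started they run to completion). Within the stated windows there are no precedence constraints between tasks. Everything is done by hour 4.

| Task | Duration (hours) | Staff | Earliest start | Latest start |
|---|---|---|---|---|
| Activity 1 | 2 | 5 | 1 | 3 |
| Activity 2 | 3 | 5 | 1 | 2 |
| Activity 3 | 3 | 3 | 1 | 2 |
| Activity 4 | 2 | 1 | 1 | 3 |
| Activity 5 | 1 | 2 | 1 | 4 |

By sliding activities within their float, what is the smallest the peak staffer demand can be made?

Early-start (Activity 1@1, Activity 2@1, Activity 3@1, Activity 4@1, Activity 5@1) gives peak 16: h1:16  h2:14  h3:8  h4:0.
Shift Activity 4→3, Activity 5→3.
Schedule Activity 1@1, Activity 2@1, Activity 3@1, Activity 4@3, Activity 5@3: h1:13  h2:13  h3:11  h4:1 — peak 13.

13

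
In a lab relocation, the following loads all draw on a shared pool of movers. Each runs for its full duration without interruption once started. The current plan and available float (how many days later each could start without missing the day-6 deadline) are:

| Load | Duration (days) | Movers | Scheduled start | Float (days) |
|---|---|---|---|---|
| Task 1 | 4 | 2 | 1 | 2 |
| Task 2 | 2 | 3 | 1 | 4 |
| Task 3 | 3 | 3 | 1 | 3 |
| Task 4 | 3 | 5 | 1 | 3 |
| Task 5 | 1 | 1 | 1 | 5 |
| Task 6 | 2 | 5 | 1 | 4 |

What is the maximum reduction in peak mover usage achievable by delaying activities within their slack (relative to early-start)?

Early-start peak: d1:19  d2:18  d3:10  d4:2  d5:0  d6:0 ⇒ 19.
Leveled (Task 1@1, Task 2@1, Task 3@1, Task 4@3, Task 5@1, Task 6@5): d1:9  d2:8  d3:10  d4:7  d5:10  d6:5 ⇒ 10.
Reduction 19 − 10 = 9.

9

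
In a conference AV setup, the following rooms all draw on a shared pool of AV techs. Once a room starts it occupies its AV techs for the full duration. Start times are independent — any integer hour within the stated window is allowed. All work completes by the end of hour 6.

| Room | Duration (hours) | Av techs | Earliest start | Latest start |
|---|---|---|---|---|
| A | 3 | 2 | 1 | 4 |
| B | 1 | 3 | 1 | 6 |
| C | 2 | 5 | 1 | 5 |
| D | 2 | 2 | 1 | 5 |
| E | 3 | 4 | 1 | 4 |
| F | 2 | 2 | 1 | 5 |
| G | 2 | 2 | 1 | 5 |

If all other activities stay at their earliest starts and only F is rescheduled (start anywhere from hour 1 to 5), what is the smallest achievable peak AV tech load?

F@1: h1:20  h2:17  h3:6  h4:0  h5:0  h6:0 → peak 20
F@2: h1:18  h2:17  h3:8  h4:0  h5:0  h6:0 → peak 18
F@3: h1:18  h2:15  h3:8  h4:2  h5:0  h6:0 → peak 18
F@4: h1:18  h2:15  h3:6  h4:2  h5:2  h6:0 → peak 18
F@5: h1:18  h2:15  h3:6  h4:0  h5:2  h6:2 → peak 18
Best is F@2, peak 18.

18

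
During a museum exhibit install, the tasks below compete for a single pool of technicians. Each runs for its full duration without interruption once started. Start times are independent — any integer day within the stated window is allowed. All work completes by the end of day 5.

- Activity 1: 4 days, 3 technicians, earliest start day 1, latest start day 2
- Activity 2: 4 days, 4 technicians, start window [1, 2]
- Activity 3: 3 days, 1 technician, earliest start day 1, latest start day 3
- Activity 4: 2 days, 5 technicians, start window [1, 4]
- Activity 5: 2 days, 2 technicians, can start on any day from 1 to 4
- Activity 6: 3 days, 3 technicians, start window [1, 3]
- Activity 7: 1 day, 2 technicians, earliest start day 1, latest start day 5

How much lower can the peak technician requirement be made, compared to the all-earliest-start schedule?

Early-start peak: d1:20  d2:18  d3:11  d4:7  d5:0 ⇒ 20.
Leveled (Activity 1@1, Activity 2@1, Activity 3@1, Activity 4@1, Activity 5@3, Activity 6@3, Activity 7@5): d1:13  d2:13  d3:13  d4:12  d5:5 ⇒ 13.
Reduction 20 − 13 = 7.

7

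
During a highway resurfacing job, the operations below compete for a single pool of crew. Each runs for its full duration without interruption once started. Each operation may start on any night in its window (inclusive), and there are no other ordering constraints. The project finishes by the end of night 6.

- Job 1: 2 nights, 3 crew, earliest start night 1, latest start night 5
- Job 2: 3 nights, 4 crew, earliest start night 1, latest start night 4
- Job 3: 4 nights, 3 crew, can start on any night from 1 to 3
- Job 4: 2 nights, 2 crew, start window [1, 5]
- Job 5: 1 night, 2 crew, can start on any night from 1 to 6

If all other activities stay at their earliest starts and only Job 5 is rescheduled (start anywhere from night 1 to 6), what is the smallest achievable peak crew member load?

Job 5@1: n1:14  n2:12  n3:7  n4:3  n5:0  n6:0 → peak 14
Job 5@2: n1:12  n2:14  n3:7  n4:3  n5:0  n6:0 → peak 14
Job 5@3: n1:12  n2:12  n3:9  n4:3  n5:0  n6:0 → peak 12
Job 5@4: n1:12  n2:12  n3:7  n4:5  n5:0  n6:0 → peak 12
Job 5@5: n1:12  n2:12  n3:7  n4:3  n5:2  n6:0 → peak 12
Job 5@6: n1:12  n2:12  n3:7  n4:3  n5:0  n6:2 → peak 12
Best is Job 5@3, peak 12.

12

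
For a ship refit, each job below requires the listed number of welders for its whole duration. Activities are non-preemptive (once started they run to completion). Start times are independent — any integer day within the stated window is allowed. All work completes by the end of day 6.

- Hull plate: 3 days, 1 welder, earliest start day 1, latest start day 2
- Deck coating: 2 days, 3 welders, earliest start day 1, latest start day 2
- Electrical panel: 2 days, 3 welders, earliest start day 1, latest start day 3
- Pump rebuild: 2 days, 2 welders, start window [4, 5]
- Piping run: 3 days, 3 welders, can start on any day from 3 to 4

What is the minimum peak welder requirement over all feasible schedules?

6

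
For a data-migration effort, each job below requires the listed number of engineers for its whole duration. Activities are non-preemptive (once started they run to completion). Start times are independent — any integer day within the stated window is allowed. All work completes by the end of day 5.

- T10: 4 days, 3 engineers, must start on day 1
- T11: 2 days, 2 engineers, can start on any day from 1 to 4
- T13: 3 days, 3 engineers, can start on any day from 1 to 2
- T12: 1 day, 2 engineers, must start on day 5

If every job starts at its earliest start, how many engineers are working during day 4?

At early start, day 4 has: T10.
Demand: 3 = 3.

3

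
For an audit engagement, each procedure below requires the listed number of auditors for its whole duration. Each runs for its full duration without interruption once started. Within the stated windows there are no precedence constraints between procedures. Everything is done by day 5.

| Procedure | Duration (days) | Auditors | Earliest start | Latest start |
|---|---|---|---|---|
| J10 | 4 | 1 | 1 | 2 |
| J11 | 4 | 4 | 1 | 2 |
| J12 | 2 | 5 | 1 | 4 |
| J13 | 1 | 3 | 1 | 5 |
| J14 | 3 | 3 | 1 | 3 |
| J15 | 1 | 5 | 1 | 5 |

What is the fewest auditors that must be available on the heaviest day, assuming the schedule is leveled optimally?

11

Early-start (J10@1, J11@1, J12@1, J13@1, J14@1, J15@1) gives peak 21: d1:21  d2:13  d3:8  d4:5  d5:0.
Shift J13→3, J14→3, J15→5.
Schedule J10@1, J11@1, J12@1, J13@3, J14@3, J15@5: d1:10  d2:10  d3:11  d4:8  d5:8 — peak 11.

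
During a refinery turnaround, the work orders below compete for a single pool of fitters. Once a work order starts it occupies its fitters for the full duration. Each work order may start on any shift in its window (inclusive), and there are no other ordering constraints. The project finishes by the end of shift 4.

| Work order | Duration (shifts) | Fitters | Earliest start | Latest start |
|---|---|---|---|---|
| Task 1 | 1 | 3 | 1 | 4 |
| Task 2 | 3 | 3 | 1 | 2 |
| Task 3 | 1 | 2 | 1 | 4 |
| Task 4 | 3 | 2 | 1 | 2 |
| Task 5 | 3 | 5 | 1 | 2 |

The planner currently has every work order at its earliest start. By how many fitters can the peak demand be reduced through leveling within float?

5

Early-start peak: s1:15  s2:10  s3:10  s4:0 ⇒ 15.
Leveled (Task 1@1, Task 2@1, Task 3@1, Task 4@1, Task 5@2): s1:10  s2:10  s3:10  s4:5 ⇒ 10.
Reduction 15 − 10 = 5.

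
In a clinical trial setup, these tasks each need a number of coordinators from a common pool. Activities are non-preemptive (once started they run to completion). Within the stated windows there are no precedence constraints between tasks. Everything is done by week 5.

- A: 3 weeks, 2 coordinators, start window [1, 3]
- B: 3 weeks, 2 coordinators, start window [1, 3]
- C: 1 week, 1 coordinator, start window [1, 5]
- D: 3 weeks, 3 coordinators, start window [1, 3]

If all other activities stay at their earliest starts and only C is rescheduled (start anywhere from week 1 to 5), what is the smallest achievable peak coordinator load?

C@1: w1:8  w2:7  w3:7  w4:0  w5:0 → peak 8
C@2: w1:7  w2:8  w3:7  w4:0  w5:0 → peak 8
C@3: w1:7  w2:7  w3:8  w4:0  w5:0 → peak 8
C@4: w1:7  w2:7  w3:7  w4:1  w5:0 → peak 7
C@5: w1:7  w2:7  w3:7  w4:0  w5:1 → peak 7
Best is C@4, peak 7.

7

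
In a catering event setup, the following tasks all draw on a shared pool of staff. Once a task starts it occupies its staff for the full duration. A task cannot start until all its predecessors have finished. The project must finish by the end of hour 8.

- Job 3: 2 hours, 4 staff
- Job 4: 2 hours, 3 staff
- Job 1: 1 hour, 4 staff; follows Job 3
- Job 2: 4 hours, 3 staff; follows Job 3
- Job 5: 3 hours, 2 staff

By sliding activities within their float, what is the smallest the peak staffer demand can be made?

6

Early-start (Job 3@1, Job 4@1, Job 1@3, Job 2@3, Job 5@1) gives peak 9: h1:9  h2:9  h3:9  h4:3  h5:3  h6:3  h7:0  h8:0.
Shift Job 4→3, Job 1→7, Job 5→5.
Schedule Job 3@1, Job 4@3, Job 1@7, Job 2@3, Job 5@5: h1:4  h2:4  h3:6  h4:6  h5:5  h6:5  h7:6  h8:0 — peak 6.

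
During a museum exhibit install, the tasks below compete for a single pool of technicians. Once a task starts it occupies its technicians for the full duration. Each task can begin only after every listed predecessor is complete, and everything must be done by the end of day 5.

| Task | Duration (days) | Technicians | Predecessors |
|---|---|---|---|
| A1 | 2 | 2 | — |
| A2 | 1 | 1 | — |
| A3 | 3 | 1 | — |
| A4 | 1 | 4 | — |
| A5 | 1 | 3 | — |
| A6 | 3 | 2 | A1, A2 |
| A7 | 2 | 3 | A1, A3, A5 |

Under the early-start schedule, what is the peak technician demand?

11

Early-start schedule: A1@1, A2@1, A3@1, A4@1, A5@1, A6@3, A7@4.
Load per day: day 1: 11, day 2: 3, day 3: 3, day 4: 5, day 5: 5.
Peak is 11.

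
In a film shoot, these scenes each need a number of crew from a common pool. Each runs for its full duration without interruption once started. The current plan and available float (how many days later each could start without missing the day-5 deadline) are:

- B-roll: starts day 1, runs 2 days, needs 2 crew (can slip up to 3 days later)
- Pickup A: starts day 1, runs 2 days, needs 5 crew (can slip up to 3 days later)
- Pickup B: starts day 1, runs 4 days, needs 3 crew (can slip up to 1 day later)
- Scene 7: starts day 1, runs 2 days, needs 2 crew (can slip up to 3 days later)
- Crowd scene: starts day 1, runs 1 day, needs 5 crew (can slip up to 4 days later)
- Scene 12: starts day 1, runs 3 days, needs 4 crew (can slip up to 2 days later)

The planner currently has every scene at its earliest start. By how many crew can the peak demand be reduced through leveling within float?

11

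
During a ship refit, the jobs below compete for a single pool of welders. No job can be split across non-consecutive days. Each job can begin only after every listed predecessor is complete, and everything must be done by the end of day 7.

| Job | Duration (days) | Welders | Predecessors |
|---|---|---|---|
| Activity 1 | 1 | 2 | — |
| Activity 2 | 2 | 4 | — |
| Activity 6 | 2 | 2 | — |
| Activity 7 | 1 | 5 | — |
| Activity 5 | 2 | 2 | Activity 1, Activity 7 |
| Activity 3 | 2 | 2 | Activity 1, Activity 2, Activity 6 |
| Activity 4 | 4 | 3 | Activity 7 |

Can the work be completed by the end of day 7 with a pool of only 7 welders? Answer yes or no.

Schedule Activity 1@1, Activity 2@1, Activity 6@2, Activity 7@3, Activity 5@4, Activity 3@4, Activity 4@4: d1:6  d2:6  d3:7  d4:7  d5:7  d6:3  d7:3 — peak 7 ≤ 7.

yes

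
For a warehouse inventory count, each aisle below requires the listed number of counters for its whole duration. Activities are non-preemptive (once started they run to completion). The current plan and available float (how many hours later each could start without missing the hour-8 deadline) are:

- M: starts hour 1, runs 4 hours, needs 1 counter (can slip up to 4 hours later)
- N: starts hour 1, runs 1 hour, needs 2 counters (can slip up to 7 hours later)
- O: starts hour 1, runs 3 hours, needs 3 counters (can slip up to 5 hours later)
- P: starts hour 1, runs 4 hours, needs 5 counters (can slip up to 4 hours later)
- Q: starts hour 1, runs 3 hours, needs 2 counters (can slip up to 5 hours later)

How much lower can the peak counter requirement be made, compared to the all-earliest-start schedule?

Early-start peak: h1:13  h2:11  h3:11  h4:6  h5:0  h6:0  h7:0  h8:0 ⇒ 13.
Leveled (M@1, N@1, O@1, P@5, Q@2): h1:6  h2:6  h3:6  h4:3  h5:5  h6:5  h7:5  h8:5 ⇒ 6.
Reduction 13 − 6 = 7.

7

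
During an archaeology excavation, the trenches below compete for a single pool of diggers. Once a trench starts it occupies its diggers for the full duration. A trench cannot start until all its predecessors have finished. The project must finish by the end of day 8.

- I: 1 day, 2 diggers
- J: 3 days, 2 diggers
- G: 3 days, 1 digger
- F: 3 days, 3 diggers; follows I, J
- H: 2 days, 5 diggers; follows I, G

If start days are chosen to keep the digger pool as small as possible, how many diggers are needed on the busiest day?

Early-start (I@1, J@1, G@1, F@4, H@4) gives peak 8: d1:5  d2:3  d3:3  d4:8  d5:8  d6:3  d7:0  d8:0.
Shift H→7.
Schedule I@1, J@1, G@1, F@4, H@7: d1:5  d2:3  d3:3  d4:3  d5:3  d6:3  d7:5  d8:5 — peak 5.

5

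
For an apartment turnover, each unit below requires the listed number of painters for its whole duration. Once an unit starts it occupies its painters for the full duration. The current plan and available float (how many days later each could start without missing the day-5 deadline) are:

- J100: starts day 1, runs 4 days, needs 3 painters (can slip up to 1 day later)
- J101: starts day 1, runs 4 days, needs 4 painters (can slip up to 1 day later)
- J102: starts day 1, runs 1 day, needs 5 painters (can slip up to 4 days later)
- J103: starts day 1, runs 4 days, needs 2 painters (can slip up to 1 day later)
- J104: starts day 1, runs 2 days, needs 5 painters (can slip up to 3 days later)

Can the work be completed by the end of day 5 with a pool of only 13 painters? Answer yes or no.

no

The minimum achievable peak is 14; 13 < 14, so no feasible schedule stays within the cap.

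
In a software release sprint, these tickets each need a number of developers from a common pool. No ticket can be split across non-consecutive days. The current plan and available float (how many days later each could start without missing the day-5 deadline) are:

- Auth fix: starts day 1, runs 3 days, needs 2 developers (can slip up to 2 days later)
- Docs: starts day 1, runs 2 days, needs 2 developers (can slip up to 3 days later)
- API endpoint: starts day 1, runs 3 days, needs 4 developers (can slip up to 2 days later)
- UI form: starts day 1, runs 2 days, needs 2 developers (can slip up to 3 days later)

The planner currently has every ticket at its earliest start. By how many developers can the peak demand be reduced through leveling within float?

4

Early-start peak: d1:10  d2:10  d3:6  d4:0  d5:0 ⇒ 10.
Leveled (Auth fix@1, Docs@1, API endpoint@3, UI form@1): d1:6  d2:6  d3:6  d4:4  d5:4 ⇒ 6.
Reduction 10 − 6 = 4.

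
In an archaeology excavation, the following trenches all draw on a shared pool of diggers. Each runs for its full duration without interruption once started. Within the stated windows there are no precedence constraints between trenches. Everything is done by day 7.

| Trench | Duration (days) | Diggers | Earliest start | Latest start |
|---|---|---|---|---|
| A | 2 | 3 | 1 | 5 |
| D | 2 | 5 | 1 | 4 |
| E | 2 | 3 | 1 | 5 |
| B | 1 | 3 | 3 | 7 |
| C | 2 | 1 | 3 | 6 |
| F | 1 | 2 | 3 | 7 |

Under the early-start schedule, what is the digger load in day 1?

11

At early start, day 1 has: A, D, E.
Demand: 3 + 5 + 3 = 11.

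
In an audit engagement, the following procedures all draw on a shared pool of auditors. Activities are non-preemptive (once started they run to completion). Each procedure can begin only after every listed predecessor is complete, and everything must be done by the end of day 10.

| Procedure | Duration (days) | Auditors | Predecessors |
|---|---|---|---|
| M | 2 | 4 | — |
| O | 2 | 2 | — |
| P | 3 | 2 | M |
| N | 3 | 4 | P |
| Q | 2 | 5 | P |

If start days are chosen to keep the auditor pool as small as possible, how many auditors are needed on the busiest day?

5

Early-start (M@1, O@1, P@3, N@6, Q@6) gives peak 9: d1:6  d2:6  d3:2  d4:2  d5:2  d6:9  d7:9  d8:4  d9:0  d10:0.
Shift O→3, Q→9.
Schedule M@1, O@3, P@3, N@6, Q@9: d1:4  d2:4  d3:4  d4:4  d5:2  d6:4  d7:4  d8:4  d9:5  d10:5 — peak 5.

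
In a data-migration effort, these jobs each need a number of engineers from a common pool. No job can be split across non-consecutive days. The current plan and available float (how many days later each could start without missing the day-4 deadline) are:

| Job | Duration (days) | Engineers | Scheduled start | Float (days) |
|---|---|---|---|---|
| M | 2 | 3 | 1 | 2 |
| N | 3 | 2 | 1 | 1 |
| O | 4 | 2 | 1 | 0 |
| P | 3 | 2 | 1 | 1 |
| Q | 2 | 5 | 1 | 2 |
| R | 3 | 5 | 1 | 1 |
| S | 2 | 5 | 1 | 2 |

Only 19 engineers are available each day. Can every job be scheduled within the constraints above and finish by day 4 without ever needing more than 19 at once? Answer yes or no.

yes

Schedule M@1, N@1, O@1, P@1, Q@1, R@1, S@3: d1:19  d2:19  d3:16  d4:7 — peak 19 ≤ 19.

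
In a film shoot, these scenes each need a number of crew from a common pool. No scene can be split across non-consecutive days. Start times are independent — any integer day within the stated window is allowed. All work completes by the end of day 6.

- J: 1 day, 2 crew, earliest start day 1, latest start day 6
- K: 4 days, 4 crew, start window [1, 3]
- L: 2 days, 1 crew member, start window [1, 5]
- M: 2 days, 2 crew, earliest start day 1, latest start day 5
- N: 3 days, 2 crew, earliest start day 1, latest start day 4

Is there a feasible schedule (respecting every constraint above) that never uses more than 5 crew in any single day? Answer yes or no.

no

The minimum achievable peak is 6; 5 < 6, so no feasible schedule stays within the cap.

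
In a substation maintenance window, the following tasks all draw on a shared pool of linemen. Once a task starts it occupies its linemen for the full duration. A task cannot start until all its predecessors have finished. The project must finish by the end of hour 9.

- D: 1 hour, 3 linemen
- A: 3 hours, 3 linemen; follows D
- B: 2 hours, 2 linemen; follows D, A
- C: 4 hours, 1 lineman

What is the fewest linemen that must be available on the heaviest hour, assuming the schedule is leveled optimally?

Early-start (D@1, A@2, B@5, C@1) gives peak 4: h1:4  h2:4  h3:4  h4:4  h5:2  h6:2  h7:0  h8:0  h9:0.
Shift C→5.
Schedule D@1, A@2, B@5, C@5: h1:3  h2:3  h3:3  h4:3  h5:3  h6:3  h7:1  h8:1  h9:0 — peak 3.
Total lineman-hours = 20 over 9 hours ⇒ peak ≥ ⌈20/9⌉ = 3, so 3 is optimal.

3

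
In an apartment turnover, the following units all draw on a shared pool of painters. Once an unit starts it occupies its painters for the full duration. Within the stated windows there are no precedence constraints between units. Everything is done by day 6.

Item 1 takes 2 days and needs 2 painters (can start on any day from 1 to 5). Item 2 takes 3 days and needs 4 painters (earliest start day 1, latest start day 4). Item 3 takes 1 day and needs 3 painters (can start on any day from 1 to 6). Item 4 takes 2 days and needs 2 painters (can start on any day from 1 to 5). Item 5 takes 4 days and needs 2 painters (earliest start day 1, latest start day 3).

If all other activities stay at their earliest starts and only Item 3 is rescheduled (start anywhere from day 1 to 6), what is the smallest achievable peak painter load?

10

Item 3@1: d1:13  d2:10  d3:6  d4:2  d5:0  d6:0 → peak 13
Item 3@2: d1:10  d2:13  d3:6  d4:2  d5:0  d6:0 → peak 13
Item 3@3: d1:10  d2:10  d3:9  d4:2  d5:0  d6:0 → peak 10
Item 3@4: d1:10  d2:10  d3:6  d4:5  d5:0  d6:0 → peak 10
Item 3@5: d1:10  d2:10  d3:6  d4:2  d5:3  d6:0 → peak 10
Item 3@6: d1:10  d2:10  d3:6  d4:2  d5:0  d6:3 → peak 10
Best is Item 3@3, peak 10.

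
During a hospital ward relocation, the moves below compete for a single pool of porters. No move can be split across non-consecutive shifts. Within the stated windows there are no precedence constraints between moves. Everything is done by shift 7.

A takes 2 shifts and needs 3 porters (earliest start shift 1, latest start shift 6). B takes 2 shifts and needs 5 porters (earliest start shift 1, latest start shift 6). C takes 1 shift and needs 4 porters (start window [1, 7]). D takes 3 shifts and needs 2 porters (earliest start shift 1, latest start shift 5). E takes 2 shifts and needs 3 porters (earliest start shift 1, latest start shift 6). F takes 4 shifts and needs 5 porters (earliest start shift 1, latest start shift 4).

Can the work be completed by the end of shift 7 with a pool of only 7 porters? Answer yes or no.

no

Total porter-shifts = 52; over 7 shifts the average is 52/7 > 7, so some shift must exceed 7.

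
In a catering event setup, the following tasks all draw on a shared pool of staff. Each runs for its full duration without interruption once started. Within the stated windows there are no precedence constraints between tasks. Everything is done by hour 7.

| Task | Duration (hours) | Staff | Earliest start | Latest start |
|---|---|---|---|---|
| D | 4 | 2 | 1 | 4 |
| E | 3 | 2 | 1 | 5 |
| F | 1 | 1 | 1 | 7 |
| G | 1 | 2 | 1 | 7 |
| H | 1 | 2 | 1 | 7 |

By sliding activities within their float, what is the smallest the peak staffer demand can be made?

Early-start (D@1, E@1, F@1, G@1, H@1) gives peak 9: h1:9  h2:4  h3:4  h4:2  h5:0  h6:0  h7:0.
Shift F→4, G→5, H→5.
Schedule D@1, E@1, F@4, G@5, H@5: h1:4  h2:4  h3:4  h4:3  h5:4  h6:0  h7:0 — peak 4.

4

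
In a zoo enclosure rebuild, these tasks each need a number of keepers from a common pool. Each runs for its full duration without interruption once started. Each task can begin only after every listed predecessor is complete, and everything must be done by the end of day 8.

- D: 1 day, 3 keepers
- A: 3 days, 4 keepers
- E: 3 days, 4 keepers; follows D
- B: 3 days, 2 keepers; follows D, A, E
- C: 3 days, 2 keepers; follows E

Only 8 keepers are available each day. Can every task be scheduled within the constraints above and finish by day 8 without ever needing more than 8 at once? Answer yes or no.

Schedule D@1, A@1, E@2, B@5, C@5: d1:7  d2:8  d3:8  d4:4  d5:4  d6:4  d7:4  d8:0 — peak 8 ≤ 8.

yes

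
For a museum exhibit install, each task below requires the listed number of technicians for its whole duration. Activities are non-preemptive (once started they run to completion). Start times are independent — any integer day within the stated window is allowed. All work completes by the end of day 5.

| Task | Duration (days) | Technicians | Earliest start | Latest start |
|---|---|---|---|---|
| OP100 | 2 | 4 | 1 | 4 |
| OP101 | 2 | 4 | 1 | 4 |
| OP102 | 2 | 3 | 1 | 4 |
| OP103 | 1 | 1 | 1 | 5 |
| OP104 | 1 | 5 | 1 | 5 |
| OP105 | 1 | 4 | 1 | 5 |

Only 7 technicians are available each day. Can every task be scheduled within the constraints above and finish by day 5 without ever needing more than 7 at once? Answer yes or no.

no

The minimum achievable peak is 8; 7 < 8, so no feasible schedule stays within the cap.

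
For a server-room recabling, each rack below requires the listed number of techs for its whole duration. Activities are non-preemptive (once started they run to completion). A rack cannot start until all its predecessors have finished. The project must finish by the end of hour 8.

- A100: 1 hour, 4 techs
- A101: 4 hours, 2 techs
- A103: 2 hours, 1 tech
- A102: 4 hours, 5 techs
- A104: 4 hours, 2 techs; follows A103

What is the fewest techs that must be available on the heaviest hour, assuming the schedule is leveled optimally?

7

Early-start (A100@1, A101@1, A103@1, A102@1, A104@3) gives peak 12: h1:12  h2:8  h3:9  h4:9  h5:2  h6:2  h7:0  h8:0.
Shift A102→3, A104→5.
Schedule A100@1, A101@1, A103@1, A102@3, A104@5: h1:7  h2:3  h3:7  h4:7  h5:7  h6:7  h7:2  h8:2 — peak 7.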